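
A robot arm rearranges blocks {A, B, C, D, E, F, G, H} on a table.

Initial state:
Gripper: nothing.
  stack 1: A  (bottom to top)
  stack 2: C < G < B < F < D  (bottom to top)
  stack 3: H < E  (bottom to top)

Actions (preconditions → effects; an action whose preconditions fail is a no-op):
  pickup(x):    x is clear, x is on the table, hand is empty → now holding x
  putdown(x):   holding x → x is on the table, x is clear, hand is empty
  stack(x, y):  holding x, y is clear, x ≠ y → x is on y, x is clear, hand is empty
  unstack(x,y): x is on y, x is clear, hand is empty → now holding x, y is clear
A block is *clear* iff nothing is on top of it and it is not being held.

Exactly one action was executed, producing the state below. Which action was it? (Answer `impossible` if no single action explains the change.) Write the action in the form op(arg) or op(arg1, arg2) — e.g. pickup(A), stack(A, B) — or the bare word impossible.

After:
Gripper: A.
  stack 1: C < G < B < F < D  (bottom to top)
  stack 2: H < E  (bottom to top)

pickup(A)

target: towers=[C/G/B/F/D; H/E] holding=A
         pickup(A) → towers=[C/G/B/F/D; H/E] holding=A  ← match
     unstack(E, H) → towers=[A; C/G/B/F/D; H] holding=E
     unstack(D, F) → towers=[A; C/G/B/F; H/E] holding=D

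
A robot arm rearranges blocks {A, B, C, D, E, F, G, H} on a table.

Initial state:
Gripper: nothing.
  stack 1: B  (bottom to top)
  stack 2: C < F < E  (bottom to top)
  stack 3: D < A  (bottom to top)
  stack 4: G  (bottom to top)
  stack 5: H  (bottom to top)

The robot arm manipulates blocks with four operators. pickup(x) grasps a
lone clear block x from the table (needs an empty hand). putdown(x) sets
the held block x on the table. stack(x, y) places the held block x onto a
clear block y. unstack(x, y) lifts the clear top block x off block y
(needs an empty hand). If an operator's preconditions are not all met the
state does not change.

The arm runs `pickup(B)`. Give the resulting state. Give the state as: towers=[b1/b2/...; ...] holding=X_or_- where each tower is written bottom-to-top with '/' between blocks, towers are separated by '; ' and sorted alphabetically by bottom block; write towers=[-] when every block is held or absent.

before: towers=[B; C/F/E; D/A; G; H] holding=-
pre[pickup(B)]: clear(B) ok, ontable(B) ok, handempty ok
all met → apply pickup(B)
after:  towers=[C/F/E; D/A; G; H] holding=B

towers=[C/F/E; D/A; G; H] holding=B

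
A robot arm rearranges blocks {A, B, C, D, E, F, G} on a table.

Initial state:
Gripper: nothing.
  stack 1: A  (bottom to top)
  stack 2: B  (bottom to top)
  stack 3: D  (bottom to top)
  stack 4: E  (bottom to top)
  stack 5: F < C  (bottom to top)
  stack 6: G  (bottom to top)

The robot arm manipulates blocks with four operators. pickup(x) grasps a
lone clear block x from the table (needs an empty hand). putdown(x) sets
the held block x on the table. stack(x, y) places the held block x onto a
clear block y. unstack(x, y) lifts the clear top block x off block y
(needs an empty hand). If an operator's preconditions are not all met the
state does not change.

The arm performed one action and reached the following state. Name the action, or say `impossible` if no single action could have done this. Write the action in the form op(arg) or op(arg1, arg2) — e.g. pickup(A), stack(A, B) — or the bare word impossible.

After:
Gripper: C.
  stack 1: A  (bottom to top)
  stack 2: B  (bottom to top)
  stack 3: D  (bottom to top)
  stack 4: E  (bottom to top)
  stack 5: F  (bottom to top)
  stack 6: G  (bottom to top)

target: towers=[A; B; D; E; F; G] holding=C
         pickup(B) → towers=[A; D; E; F/C; G] holding=B
         pickup(G) → towers=[A; B; D; E; F/C] holding=G
         pickup(D) → towers=[A; B; E; F/C; G] holding=D
         pickup(A) → towers=[B; D; E; F/C; G] holding=A
         pickup(E) → towers=[A; B; D; F/C; G] holding=E
     unstack(C, F) → towers=[A; B; D; E; F; G] holding=C  ← match

unstack(C, F)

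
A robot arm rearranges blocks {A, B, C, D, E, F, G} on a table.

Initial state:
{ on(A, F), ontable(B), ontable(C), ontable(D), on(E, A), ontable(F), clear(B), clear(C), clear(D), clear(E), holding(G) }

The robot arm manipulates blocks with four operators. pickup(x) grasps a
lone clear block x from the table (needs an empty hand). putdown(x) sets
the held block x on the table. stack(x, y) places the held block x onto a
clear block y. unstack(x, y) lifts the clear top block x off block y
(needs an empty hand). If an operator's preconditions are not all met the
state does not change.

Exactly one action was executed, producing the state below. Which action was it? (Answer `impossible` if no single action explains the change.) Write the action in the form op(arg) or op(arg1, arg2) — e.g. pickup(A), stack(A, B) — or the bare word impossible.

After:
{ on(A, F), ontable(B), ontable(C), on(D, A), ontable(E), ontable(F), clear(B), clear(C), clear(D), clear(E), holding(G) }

impossible

target: towers=[B; C; E; F/A/D] holding=G
        putdown(G) → towers=[B; C; D; F/A/E; G] holding=-
       stack(G, B) → towers=[B/G; C; D; F/A/E] holding=-
       stack(G, D) → towers=[B; C; D/G; F/A/E] holding=-
       stack(G, E) → towers=[B; C; D; F/A/E/G] holding=-
       stack(G, C) → towers=[B; C/G; D; F/A/E] holding=-
none of the 5 applicable actions match → impossible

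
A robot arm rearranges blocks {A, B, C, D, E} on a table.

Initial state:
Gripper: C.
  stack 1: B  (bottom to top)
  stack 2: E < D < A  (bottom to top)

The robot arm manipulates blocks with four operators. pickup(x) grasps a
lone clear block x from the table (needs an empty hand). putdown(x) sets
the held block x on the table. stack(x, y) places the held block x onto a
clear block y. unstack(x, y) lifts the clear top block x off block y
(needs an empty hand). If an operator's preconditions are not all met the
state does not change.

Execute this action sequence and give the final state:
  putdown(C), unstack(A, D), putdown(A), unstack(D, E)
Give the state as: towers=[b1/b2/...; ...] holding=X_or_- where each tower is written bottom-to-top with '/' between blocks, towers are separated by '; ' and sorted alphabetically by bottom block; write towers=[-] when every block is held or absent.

towers=[A; B; C; E] holding=D

step 1 (putdown(C)): towers=[B; C; E/D/A] holding=-
step 2 (unstack(A, D)): towers=[B; C; E/D] holding=A
step 3 (putdown(A)): towers=[A; B; C; E/D] holding=-
step 4 (unstack(D, E)): towers=[A; B; C; E] holding=D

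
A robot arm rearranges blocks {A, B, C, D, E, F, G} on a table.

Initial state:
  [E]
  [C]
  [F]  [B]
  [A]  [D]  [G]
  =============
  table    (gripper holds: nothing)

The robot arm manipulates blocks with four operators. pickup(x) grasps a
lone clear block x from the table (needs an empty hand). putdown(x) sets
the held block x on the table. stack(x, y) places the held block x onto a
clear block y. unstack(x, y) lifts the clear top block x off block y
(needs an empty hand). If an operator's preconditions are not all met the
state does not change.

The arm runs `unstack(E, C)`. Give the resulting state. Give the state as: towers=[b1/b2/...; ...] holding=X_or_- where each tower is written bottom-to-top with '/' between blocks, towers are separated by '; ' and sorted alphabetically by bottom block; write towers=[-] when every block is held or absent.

towers=[A/F/C; D/B; G] holding=E

before: towers=[A/F/C/E; D/B; G] holding=-
pre[unstack(E, C)]: on(E,C) ok, clear(E) ok, handempty ok
all met → apply unstack(E, C)
after:  towers=[A/F/C; D/B; G] holding=E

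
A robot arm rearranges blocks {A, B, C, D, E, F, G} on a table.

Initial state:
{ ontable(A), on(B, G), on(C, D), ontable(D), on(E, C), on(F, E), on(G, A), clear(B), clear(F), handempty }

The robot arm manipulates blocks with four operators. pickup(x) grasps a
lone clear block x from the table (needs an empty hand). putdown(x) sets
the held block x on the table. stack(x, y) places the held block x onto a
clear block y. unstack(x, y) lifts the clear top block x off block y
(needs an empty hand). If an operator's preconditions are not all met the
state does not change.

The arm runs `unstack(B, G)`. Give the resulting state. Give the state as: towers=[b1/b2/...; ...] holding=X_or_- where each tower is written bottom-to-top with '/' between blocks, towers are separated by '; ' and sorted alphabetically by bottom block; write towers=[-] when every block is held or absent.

before: towers=[A/G/B; D/C/E/F] holding=-
pre[unstack(B, G)]: on(B,G) ok, clear(B) ok, handempty ok
all met → apply unstack(B, G)
after:  towers=[A/G; D/C/E/F] holding=B

towers=[A/G; D/C/E/F] holding=B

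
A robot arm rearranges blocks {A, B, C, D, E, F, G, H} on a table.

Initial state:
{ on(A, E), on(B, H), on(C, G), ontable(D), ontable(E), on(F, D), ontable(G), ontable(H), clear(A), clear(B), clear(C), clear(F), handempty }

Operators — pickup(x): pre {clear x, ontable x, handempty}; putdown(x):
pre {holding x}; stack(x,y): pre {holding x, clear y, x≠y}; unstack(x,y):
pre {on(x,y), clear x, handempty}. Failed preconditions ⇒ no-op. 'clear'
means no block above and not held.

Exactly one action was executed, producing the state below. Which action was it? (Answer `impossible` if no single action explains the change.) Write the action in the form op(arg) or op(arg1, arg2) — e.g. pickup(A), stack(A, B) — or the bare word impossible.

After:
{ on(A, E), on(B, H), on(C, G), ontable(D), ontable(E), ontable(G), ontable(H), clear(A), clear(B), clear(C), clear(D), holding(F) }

unstack(F, D)

target: towers=[D; E/A; G/C; H/B] holding=F
     unstack(A, E) → towers=[D/F; E; G/C; H/B] holding=A
     unstack(B, H) → towers=[D/F; E/A; G/C; H] holding=B
     unstack(F, D) → towers=[D; E/A; G/C; H/B] holding=F  ← match
     unstack(C, G) → towers=[D/F; E/A; G; H/B] holding=C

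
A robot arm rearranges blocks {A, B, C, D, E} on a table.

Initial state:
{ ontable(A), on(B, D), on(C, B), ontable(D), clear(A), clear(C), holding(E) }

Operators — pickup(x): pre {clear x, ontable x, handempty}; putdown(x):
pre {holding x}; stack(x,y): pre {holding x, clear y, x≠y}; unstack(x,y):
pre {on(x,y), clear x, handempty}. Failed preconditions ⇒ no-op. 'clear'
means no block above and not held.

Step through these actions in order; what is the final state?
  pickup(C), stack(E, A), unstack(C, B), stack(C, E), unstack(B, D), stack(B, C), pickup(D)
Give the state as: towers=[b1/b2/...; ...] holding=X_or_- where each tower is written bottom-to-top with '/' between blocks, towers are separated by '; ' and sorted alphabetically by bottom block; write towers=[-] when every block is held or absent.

step 1 (pickup(C)) [no-op]: towers=[A; D/B/C] holding=E
step 2 (stack(E, A)): towers=[A/E; D/B/C] holding=-
step 3 (unstack(C, B)): towers=[A/E; D/B] holding=C
step 4 (stack(C, E)): towers=[A/E/C; D/B] holding=-
step 5 (unstack(B, D)): towers=[A/E/C; D] holding=B
step 6 (stack(B, C)): towers=[A/E/C/B; D] holding=-
step 7 (pickup(D)): towers=[A/E/C/B] holding=D

towers=[A/E/C/B] holding=D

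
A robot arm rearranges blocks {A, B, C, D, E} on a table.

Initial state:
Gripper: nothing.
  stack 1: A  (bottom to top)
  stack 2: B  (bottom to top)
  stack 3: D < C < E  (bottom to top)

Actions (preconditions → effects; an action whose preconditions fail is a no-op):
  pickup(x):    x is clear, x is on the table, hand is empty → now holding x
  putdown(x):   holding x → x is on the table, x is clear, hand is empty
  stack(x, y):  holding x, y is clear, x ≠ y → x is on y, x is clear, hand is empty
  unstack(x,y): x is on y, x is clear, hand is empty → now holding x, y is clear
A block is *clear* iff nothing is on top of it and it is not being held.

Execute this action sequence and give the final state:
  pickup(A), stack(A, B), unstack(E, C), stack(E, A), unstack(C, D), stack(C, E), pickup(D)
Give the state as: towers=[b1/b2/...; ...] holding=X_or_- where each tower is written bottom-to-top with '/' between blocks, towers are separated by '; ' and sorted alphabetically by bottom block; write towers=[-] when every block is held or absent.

step 1 (pickup(A)): towers=[B; D/C/E] holding=A
step 2 (stack(A, B)): towers=[B/A; D/C/E] holding=-
step 3 (unstack(E, C)): towers=[B/A; D/C] holding=E
step 4 (stack(E, A)): towers=[B/A/E; D/C] holding=-
step 5 (unstack(C, D)): towers=[B/A/E; D] holding=C
step 6 (stack(C, E)): towers=[B/A/E/C; D] holding=-
step 7 (pickup(D)): towers=[B/A/E/C] holding=D

towers=[B/A/E/C] holding=D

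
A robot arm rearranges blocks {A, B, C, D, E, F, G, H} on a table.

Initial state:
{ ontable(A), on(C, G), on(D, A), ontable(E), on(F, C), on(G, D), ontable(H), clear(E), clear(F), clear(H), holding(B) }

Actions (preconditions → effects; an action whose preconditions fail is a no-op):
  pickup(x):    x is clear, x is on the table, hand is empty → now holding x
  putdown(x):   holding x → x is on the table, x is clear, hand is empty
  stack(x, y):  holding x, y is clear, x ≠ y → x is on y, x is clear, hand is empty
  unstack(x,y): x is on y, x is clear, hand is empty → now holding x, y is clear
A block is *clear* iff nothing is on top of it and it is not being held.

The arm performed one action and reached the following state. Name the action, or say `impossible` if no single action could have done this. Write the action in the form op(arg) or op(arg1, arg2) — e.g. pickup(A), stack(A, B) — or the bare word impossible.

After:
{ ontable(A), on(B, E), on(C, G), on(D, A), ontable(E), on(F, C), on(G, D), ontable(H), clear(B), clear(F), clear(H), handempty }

target: towers=[A/D/G/C/F; E/B; H] holding=-
        putdown(B) → towers=[A/D/G/C/F; B; E; H] holding=-
       stack(B, E) → towers=[A/D/G/C/F; E/B; H] holding=-  ← match
       stack(B, H) → towers=[A/D/G/C/F; E; H/B] holding=-
       stack(B, F) → towers=[A/D/G/C/F/B; E; H] holding=-

stack(B, E)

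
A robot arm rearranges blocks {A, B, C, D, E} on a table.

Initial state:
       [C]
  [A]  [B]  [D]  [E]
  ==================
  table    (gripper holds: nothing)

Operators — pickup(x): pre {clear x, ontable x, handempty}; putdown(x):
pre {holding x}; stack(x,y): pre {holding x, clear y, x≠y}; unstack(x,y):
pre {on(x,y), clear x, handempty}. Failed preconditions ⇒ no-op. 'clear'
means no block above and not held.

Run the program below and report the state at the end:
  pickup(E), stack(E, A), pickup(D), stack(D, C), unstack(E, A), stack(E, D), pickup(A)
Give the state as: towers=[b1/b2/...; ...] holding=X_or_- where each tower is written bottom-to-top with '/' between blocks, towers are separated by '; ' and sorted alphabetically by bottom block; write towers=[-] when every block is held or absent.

towers=[B/C/D/E] holding=A

step 1 (pickup(E)): towers=[A; B/C; D] holding=E
step 2 (stack(E, A)): towers=[A/E; B/C; D] holding=-
step 3 (pickup(D)): towers=[A/E; B/C] holding=D
step 4 (stack(D, C)): towers=[A/E; B/C/D] holding=-
step 5 (unstack(E, A)): towers=[A; B/C/D] holding=E
step 6 (stack(E, D)): towers=[A; B/C/D/E] holding=-
step 7 (pickup(A)): towers=[B/C/D/E] holding=A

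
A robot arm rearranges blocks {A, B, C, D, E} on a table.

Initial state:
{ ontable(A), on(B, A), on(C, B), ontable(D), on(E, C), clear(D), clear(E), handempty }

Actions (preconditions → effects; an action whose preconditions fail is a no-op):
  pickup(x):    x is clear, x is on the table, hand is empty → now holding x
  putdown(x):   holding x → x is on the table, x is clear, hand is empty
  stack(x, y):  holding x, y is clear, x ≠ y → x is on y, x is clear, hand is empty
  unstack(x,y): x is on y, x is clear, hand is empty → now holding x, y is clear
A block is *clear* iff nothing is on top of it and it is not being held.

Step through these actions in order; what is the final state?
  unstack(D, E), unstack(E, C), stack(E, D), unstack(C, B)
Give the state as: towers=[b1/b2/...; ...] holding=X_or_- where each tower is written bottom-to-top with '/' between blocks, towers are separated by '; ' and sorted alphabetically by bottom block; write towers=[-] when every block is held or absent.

towers=[A/B; D/E] holding=C

step 1 (unstack(D, E)) [no-op]: towers=[A/B/C/E; D] holding=-
step 2 (unstack(E, C)): towers=[A/B/C; D] holding=E
step 3 (stack(E, D)): towers=[A/B/C; D/E] holding=-
step 4 (unstack(C, B)): towers=[A/B; D/E] holding=C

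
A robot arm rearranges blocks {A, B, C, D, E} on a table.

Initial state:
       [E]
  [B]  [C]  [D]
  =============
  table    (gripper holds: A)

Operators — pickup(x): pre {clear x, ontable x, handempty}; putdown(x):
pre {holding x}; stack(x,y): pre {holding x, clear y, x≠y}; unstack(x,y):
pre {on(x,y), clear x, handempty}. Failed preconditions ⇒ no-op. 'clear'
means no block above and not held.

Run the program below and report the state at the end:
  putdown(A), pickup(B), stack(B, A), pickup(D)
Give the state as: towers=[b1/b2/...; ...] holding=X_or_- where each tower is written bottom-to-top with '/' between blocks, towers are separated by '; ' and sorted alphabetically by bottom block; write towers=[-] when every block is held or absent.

step 1 (putdown(A)): towers=[A; B; C/E; D] holding=-
step 2 (pickup(B)): towers=[A; C/E; D] holding=B
step 3 (stack(B, A)): towers=[A/B; C/E; D] holding=-
step 4 (pickup(D)): towers=[A/B; C/E] holding=D

towers=[A/B; C/E] holding=D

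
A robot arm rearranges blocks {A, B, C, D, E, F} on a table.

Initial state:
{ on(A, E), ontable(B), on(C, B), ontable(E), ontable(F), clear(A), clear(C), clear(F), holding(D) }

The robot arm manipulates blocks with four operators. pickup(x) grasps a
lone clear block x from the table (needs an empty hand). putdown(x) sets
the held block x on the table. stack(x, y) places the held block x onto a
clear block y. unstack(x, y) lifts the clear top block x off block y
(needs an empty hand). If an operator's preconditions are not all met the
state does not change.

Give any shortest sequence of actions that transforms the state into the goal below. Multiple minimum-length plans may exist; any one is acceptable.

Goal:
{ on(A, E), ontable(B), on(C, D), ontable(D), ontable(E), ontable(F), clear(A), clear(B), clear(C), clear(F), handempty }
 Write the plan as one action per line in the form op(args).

step 1 (putdown(D)): towers=[B/C; D; E/A; F] holding=-
step 2 (unstack(C, B)): towers=[B; D; E/A; F] holding=C
step 3 (stack(C, D)): towers=[B; D/C; E/A; F] holding=-
goal check: towers=[B; D/C; E/A; F] holding=- — reached (length 3, optimal by BFS)

putdown(D)
unstack(C, B)
stack(C, D)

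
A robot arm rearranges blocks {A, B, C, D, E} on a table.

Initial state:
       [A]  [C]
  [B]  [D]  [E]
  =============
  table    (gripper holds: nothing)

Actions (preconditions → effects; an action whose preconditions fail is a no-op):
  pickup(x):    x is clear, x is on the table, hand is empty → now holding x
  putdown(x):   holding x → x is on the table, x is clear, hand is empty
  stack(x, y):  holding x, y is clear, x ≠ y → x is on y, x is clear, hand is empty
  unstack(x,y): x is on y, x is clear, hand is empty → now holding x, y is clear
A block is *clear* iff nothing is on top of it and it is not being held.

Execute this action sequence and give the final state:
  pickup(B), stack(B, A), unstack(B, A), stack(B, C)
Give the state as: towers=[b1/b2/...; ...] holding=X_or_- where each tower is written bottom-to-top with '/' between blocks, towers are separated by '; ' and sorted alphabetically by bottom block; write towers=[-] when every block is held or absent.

step 1 (pickup(B)): towers=[D/A; E/C] holding=B
step 2 (stack(B, A)): towers=[D/A/B; E/C] holding=-
step 3 (unstack(B, A)): towers=[D/A; E/C] holding=B
step 4 (stack(B, C)): towers=[D/A; E/C/B] holding=-

towers=[D/A; E/C/B] holding=-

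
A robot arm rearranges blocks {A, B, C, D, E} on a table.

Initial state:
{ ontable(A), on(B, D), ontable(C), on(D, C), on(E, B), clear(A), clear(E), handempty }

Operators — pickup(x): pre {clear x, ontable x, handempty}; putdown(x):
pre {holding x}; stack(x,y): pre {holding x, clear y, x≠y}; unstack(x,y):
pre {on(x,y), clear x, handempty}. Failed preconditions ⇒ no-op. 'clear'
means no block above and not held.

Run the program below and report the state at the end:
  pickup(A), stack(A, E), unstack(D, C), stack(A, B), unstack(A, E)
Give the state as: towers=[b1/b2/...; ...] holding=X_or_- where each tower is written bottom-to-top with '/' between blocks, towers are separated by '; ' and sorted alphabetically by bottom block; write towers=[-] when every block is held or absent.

step 1 (pickup(A)): towers=[C/D/B/E] holding=A
step 2 (stack(A, E)): towers=[C/D/B/E/A] holding=-
step 3 (unstack(D, C)) [no-op]: towers=[C/D/B/E/A] holding=-
step 4 (stack(A, B)) [no-op]: towers=[C/D/B/E/A] holding=-
step 5 (unstack(A, E)): towers=[C/D/B/E] holding=A

towers=[C/D/B/E] holding=A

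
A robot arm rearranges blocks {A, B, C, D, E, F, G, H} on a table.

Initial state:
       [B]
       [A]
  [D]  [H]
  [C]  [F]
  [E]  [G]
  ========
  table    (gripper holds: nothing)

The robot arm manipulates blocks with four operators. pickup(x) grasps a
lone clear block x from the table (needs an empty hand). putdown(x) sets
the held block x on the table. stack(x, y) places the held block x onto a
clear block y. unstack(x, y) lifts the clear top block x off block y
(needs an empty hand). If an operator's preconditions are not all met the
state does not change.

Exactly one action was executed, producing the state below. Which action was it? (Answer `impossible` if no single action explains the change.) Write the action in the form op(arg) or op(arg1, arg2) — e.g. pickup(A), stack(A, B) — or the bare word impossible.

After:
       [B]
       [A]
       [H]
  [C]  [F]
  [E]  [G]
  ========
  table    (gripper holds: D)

target: towers=[E/C; G/F/H/A/B] holding=D
     unstack(B, A) → towers=[E/C/D; G/F/H/A] holding=B
     unstack(D, C) → towers=[E/C; G/F/H/A/B] holding=D  ← match

unstack(D, C)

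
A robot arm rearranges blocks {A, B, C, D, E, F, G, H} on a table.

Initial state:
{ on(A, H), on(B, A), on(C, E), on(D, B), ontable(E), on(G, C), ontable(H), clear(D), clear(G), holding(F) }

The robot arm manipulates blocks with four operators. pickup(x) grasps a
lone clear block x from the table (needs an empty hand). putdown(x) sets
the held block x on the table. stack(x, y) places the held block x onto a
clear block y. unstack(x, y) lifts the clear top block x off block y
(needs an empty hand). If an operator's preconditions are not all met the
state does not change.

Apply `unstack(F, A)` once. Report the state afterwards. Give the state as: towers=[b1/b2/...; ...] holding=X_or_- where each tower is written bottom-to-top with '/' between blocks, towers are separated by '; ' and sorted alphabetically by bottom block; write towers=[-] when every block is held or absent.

before: towers=[E/C/G; H/A/B/D] holding=F
pre[unstack(F, A)]: on(F,A) fail, clear(F) fail, handempty fail
on(F,A), clear(F), handempty unmet → unstack(F, A) is a no-op
after:  towers=[E/C/G; H/A/B/D] holding=F

towers=[E/C/G; H/A/B/D] holding=F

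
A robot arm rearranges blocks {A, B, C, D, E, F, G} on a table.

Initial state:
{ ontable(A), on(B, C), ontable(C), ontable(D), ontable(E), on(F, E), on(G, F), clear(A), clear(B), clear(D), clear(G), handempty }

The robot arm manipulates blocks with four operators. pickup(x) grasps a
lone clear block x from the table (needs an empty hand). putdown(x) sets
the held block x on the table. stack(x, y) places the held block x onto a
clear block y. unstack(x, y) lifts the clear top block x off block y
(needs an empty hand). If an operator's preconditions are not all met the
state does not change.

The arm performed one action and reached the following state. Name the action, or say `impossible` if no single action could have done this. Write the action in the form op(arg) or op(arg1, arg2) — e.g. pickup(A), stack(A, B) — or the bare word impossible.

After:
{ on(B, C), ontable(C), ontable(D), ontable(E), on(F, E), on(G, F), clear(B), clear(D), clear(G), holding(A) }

pickup(A)

target: towers=[C/B; D; E/F/G] holding=A
     unstack(B, C) → towers=[A; C; D; E/F/G] holding=B
     unstack(G, F) → towers=[A; C/B; D; E/F] holding=G
         pickup(D) → towers=[A; C/B; E/F/G] holding=D
         pickup(A) → towers=[C/B; D; E/F/G] holding=A  ← match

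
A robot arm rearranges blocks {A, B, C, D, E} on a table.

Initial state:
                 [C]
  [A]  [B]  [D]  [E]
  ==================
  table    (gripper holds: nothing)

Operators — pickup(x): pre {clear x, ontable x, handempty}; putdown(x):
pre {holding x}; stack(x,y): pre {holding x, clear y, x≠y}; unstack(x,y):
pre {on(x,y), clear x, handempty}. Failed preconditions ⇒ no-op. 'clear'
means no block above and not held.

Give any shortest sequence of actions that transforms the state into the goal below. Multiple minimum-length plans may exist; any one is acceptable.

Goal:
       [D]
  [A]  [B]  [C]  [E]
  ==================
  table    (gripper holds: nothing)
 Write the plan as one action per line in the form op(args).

pickup(D)
stack(D, B)
unstack(C, E)
putdown(C)

step 1 (pickup(D)): towers=[A; B; E/C] holding=D
step 2 (stack(D, B)): towers=[A; B/D; E/C] holding=-
step 3 (unstack(C, E)): towers=[A; B/D; E] holding=C
step 4 (putdown(C)): towers=[A; B/D; C; E] holding=-
goal check: towers=[A; B/D; C; E] holding=- — reached (length 4, optimal by BFS)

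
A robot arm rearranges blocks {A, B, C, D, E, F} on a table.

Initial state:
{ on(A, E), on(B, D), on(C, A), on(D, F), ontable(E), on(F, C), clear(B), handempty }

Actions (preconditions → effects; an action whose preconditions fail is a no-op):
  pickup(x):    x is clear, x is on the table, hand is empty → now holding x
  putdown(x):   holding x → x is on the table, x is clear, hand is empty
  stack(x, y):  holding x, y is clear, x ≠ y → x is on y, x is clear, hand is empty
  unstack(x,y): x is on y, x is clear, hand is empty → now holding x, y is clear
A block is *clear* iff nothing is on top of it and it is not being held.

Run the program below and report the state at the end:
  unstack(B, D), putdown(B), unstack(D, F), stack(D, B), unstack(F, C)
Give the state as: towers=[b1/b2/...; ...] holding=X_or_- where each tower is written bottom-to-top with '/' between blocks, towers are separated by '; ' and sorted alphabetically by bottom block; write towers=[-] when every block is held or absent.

step 1 (unstack(B, D)): towers=[E/A/C/F/D] holding=B
step 2 (putdown(B)): towers=[B; E/A/C/F/D] holding=-
step 3 (unstack(D, F)): towers=[B; E/A/C/F] holding=D
step 4 (stack(D, B)): towers=[B/D; E/A/C/F] holding=-
step 5 (unstack(F, C)): towers=[B/D; E/A/C] holding=F

towers=[B/D; E/A/C] holding=F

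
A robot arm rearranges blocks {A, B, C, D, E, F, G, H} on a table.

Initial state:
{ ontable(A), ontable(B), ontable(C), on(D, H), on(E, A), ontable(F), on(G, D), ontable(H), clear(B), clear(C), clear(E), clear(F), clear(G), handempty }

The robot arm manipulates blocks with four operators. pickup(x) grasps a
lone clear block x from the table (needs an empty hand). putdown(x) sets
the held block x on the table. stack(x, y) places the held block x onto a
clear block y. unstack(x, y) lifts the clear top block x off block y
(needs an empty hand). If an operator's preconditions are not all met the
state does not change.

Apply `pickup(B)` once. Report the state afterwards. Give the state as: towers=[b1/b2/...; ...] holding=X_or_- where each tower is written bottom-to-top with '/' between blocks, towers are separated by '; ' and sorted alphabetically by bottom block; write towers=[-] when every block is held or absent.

before: towers=[A/E; B; C; F; H/D/G] holding=-
pre[pickup(B)]: clear(B) yes, ontable(B) yes, handempty yes
all met → apply pickup(B)
after:  towers=[A/E; C; F; H/D/G] holding=B

towers=[A/E; C; F; H/D/G] holding=B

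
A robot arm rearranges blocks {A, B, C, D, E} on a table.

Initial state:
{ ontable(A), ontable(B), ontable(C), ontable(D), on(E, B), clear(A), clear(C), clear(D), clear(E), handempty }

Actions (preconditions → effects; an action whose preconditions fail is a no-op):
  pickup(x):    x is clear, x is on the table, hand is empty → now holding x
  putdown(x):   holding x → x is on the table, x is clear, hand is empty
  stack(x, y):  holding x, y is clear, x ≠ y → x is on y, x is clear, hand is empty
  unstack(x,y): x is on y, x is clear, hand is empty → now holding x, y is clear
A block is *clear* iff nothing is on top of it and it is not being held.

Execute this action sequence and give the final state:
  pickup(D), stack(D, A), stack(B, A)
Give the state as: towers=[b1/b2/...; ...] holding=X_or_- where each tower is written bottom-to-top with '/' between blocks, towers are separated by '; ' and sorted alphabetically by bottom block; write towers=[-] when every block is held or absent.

towers=[A/D; B/E; C] holding=-

step 1 (pickup(D)): towers=[A; B/E; C] holding=D
step 2 (stack(D, A)): towers=[A/D; B/E; C] holding=-
step 3 (stack(B, A)) [no-op]: towers=[A/D; B/E; C] holding=-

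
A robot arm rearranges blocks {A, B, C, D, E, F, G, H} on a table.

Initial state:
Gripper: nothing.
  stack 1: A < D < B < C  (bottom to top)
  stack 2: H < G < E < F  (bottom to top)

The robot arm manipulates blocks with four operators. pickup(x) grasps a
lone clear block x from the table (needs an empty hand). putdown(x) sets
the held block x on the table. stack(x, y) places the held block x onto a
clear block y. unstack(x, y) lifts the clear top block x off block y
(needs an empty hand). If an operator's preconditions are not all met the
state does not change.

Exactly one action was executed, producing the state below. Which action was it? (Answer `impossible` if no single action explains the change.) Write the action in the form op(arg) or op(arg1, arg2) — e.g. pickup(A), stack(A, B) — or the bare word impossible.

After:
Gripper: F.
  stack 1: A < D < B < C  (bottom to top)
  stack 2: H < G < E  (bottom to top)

target: towers=[A/D/B/C; H/G/E] holding=F
     unstack(F, E) → towers=[A/D/B/C; H/G/E] holding=F  ← match
     unstack(C, B) → towers=[A/D/B; H/G/E/F] holding=C

unstack(F, E)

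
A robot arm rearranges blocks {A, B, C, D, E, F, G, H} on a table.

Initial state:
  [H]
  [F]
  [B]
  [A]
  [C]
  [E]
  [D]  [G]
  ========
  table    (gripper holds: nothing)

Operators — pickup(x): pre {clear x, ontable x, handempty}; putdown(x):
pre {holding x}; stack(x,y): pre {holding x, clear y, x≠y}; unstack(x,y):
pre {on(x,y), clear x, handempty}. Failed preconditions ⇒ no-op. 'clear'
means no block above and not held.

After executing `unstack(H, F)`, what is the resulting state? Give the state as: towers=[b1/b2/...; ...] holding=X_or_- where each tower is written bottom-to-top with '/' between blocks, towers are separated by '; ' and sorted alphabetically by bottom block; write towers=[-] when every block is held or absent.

before: towers=[D/E/C/A/B/F/H; G] holding=-
pre[unstack(H, F)]: on(H,F) ✓, clear(H) ✓, handempty ✓
all met → apply unstack(H, F)
after:  towers=[D/E/C/A/B/F; G] holding=H

towers=[D/E/C/A/B/F; G] holding=H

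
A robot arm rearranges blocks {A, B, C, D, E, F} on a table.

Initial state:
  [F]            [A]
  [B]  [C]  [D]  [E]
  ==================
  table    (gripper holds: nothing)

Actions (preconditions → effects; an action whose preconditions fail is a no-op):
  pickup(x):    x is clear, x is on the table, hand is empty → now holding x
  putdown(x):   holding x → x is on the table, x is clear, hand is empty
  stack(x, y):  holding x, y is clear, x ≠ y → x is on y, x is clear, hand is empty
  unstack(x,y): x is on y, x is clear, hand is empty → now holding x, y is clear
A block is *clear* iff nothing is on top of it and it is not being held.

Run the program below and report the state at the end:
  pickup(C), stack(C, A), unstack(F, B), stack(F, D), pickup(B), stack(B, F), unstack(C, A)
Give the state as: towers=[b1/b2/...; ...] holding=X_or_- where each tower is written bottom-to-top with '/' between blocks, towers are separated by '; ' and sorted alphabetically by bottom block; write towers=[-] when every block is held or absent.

towers=[D/F/B; E/A] holding=C

step 1 (pickup(C)): towers=[B/F; D; E/A] holding=C
step 2 (stack(C, A)): towers=[B/F; D; E/A/C] holding=-
step 3 (unstack(F, B)): towers=[B; D; E/A/C] holding=F
step 4 (stack(F, D)): towers=[B; D/F; E/A/C] holding=-
step 5 (pickup(B)): towers=[D/F; E/A/C] holding=B
step 6 (stack(B, F)): towers=[D/F/B; E/A/C] holding=-
step 7 (unstack(C, A)): towers=[D/F/B; E/A] holding=C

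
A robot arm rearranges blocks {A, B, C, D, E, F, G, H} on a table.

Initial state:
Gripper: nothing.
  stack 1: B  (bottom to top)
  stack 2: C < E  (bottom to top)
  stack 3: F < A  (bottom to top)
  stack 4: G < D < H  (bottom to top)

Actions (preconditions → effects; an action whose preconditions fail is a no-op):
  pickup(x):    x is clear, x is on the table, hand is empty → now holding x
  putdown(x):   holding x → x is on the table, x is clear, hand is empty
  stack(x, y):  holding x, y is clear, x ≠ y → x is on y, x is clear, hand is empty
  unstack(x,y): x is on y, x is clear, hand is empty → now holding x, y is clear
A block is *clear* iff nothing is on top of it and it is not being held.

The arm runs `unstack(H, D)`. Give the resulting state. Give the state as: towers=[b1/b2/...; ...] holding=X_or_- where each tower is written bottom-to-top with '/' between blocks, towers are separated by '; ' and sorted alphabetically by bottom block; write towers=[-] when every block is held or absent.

towers=[B; C/E; F/A; G/D] holding=H

before: towers=[B; C/E; F/A; G/D/H] holding=-
pre[unstack(H, D)]: on(H,D) ✓, clear(H) ✓, handempty ✓
all met → apply unstack(H, D)
after:  towers=[B; C/E; F/A; G/D] holding=H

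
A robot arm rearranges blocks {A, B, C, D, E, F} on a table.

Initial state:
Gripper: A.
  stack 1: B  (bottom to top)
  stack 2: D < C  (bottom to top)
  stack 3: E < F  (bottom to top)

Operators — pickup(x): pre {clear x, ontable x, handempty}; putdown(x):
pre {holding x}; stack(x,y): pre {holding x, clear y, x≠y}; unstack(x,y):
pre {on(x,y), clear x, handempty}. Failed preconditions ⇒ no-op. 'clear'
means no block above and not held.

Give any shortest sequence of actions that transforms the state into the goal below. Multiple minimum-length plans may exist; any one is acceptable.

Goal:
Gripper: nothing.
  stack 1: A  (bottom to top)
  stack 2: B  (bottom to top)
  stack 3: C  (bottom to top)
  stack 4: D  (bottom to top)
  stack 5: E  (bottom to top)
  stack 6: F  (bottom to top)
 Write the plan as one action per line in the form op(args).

step 1 (putdown(A)): towers=[A; B; D/C; E/F] holding=-
step 2 (unstack(F, E)): towers=[A; B; D/C; E] holding=F
step 3 (putdown(F)): towers=[A; B; D/C; E; F] holding=-
step 4 (unstack(C, D)): towers=[A; B; D; E; F] holding=C
step 5 (putdown(C)): towers=[A; B; C; D; E; F] holding=-
goal check: towers=[A; B; C; D; E; F] holding=- — reached (length 5, optimal by BFS)

putdown(A)
unstack(F, E)
putdown(F)
unstack(C, D)
putdown(C)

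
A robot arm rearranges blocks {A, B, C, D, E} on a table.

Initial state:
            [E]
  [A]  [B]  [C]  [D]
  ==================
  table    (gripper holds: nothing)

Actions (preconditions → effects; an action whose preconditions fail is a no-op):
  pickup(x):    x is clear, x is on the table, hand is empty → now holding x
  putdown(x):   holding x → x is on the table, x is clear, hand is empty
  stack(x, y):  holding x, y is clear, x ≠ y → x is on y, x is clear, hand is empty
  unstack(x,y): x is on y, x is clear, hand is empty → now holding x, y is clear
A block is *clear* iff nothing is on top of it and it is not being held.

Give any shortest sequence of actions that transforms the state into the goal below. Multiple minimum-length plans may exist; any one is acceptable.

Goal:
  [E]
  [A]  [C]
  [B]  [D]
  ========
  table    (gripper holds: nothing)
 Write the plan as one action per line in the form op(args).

pickup(A)
stack(A, B)
unstack(E, C)
stack(E, A)
pickup(C)
stack(C, D)

step 1 (pickup(A)): towers=[B; C/E; D] holding=A
step 2 (stack(A, B)): towers=[B/A; C/E; D] holding=-
step 3 (unstack(E, C)): towers=[B/A; C; D] holding=E
step 4 (stack(E, A)): towers=[B/A/E; C; D] holding=-
step 5 (pickup(C)): towers=[B/A/E; D] holding=C
step 6 (stack(C, D)): towers=[B/A/E; D/C] holding=-
goal check: towers=[B/A/E; D/C] holding=- — reached (length 6, optimal by BFS)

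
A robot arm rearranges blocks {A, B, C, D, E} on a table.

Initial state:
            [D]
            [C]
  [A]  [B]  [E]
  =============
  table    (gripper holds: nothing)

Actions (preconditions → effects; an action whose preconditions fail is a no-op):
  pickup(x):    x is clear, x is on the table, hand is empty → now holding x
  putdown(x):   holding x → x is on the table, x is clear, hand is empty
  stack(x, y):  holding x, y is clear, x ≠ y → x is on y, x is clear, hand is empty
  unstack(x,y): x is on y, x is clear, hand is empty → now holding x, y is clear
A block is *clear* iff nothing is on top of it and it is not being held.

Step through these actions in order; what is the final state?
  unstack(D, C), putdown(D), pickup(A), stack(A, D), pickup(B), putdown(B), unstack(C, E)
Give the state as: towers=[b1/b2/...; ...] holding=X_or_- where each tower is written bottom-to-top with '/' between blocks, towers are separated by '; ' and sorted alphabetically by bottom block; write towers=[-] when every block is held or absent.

step 1 (unstack(D, C)): towers=[A; B; E/C] holding=D
step 2 (putdown(D)): towers=[A; B; D; E/C] holding=-
step 3 (pickup(A)): towers=[B; D; E/C] holding=A
step 4 (stack(A, D)): towers=[B; D/A; E/C] holding=-
step 5 (pickup(B)): towers=[D/A; E/C] holding=B
step 6 (putdown(B)): towers=[B; D/A; E/C] holding=-
step 7 (unstack(C, E)): towers=[B; D/A; E] holding=C

towers=[B; D/A; E] holding=C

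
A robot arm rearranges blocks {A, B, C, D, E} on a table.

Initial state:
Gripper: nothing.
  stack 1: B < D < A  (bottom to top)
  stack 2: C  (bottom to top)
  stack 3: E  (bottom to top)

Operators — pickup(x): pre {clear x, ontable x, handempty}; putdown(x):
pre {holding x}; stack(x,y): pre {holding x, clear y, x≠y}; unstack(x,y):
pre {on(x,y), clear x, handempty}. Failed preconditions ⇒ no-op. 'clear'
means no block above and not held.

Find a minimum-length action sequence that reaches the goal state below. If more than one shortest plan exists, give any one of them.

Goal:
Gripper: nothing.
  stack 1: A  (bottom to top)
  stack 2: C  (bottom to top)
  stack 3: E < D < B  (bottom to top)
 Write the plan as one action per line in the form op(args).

step 1 (unstack(A, D)): towers=[B/D; C; E] holding=A
step 2 (putdown(A)): towers=[A; B/D; C; E] holding=-
step 3 (unstack(D, B)): towers=[A; B; C; E] holding=D
step 4 (stack(D, E)): towers=[A; B; C; E/D] holding=-
step 5 (pickup(B)): towers=[A; C; E/D] holding=B
step 6 (stack(B, D)): towers=[A; C; E/D/B] holding=-
goal check: towers=[A; C; E/D/B] holding=- — reached (length 6, optimal by BFS)

unstack(A, D)
putdown(A)
unstack(D, B)
stack(D, E)
pickup(B)
stack(B, D)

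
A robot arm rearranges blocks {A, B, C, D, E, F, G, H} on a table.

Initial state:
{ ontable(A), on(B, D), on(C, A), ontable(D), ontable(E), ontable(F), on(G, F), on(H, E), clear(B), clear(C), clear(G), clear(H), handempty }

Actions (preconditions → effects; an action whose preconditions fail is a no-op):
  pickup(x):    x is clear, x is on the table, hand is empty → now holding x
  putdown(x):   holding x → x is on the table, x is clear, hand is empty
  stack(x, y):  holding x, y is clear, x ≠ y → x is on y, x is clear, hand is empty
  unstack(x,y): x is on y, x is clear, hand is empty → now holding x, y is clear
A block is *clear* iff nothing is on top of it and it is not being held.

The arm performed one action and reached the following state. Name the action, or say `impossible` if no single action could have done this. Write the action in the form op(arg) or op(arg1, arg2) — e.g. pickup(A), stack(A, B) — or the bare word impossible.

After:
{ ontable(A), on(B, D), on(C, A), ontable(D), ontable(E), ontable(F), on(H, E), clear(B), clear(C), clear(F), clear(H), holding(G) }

target: towers=[A/C; D/B; E/H; F] holding=G
     unstack(G, F) → towers=[A/C; D/B; E/H; F] holding=G  ← match
     unstack(H, E) → towers=[A/C; D/B; E; F/G] holding=H
     unstack(B, D) → towers=[A/C; D; E/H; F/G] holding=B
     unstack(C, A) → towers=[A; D/B; E/H; F/G] holding=C

unstack(G, F)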